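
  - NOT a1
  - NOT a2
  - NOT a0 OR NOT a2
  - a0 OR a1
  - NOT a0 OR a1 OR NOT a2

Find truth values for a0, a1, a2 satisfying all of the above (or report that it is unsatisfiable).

a0: True; a1: False; a2: False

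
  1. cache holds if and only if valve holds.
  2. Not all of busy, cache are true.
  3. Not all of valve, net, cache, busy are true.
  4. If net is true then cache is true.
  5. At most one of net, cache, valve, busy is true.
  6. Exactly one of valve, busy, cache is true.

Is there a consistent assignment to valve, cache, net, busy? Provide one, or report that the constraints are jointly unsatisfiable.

valve = False, cache = False, net = False, busy = True

  (1) cache=F, valve=F — same ✓
  (2) {busy, cache}: 1/2 true — not all ✓
  (3) {valve, net, cache, busy}: 1/4 true — not all ✓
  (4) net=F ⇒ cache: vacuous ✓
  (5) {net, cache, valve, busy}: 1 true — at most one ✓
  (6) {valve, busy, cache}: 1 true — exactly one ✓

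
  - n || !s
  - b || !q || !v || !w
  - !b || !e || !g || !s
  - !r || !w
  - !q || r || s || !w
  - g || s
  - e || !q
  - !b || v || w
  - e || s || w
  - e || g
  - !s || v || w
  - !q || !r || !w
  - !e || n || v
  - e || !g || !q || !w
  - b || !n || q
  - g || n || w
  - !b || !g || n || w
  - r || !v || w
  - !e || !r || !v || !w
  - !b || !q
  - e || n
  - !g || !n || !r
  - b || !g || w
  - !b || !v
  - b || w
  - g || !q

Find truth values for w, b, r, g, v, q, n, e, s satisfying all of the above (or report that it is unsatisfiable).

w=T, b=T, r=F, g=T, v=F, q=F, n=T, e=F, s=F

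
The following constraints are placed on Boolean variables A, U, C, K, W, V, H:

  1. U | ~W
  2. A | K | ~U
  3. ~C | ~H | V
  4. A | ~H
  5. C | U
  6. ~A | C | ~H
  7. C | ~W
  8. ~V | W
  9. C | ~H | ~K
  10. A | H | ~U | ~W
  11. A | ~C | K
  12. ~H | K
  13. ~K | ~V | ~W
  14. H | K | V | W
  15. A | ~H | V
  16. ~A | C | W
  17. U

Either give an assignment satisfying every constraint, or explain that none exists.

A = True; U = True; C = True; K = True; W = True; V = False; H = False

Unit clause (U) forces U = True.
Set A = True.
Set C = True.
Set K = True.
Set W = True.
  then (~K | ~V | ~W) forces V = False.
  then (~C | ~H | V) forces H = False.
All clauses satisfied.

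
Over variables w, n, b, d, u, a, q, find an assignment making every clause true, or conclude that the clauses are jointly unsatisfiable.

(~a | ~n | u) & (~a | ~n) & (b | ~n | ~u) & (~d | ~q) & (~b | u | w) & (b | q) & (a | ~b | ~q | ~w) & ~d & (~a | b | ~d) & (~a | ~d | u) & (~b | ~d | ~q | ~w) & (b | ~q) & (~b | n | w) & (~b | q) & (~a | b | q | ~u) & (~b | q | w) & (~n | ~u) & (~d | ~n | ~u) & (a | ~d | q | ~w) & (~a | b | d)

Unit clause (~d) forces d = False.
Set w = True.
Set n = False.
Set b = True.
  then (~b | q) forces q = True.
  then (a | ~b | ~q | ~w) forces a = True.
Set u = False.
All clauses satisfied.

w: True, n: False, b: True, d: False, u: False, a: True, q: True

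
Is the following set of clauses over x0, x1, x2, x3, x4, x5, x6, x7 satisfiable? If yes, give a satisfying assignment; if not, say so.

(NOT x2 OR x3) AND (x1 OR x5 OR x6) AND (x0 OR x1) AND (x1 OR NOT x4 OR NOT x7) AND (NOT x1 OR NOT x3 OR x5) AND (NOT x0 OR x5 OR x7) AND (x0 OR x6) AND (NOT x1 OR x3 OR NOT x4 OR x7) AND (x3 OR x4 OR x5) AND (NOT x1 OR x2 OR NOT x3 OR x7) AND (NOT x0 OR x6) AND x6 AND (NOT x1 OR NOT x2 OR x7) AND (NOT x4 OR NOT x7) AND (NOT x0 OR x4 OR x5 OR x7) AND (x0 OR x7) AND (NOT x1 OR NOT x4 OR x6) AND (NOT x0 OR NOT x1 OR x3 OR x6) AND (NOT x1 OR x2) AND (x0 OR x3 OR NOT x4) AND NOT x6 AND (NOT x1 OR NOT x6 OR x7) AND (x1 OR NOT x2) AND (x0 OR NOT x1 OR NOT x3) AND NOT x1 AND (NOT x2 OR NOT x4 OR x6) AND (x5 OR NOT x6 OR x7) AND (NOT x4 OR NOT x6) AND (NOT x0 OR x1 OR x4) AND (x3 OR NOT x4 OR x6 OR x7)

Case x6 = True:
  Clause (NOT x6) is falsified — contradiction.
Case x6 = False:
  Clause (x6) is falsified — contradiction.
Both cases fail, so the formula is unsatisfiable.

Unsatisfiable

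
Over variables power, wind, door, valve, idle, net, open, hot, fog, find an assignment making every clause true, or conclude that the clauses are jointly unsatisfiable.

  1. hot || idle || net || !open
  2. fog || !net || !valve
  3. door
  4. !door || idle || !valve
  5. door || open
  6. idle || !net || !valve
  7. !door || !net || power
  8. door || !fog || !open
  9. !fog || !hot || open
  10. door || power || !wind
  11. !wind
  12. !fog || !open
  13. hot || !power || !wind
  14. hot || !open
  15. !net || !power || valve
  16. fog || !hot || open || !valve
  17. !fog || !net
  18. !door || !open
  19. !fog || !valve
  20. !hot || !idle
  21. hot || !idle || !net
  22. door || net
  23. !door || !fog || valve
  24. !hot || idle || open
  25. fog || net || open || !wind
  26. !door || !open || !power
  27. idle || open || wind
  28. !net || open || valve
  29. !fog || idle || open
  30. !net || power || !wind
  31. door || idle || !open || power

power: False, wind: False, door: True, valve: True, idle: True, net: False, open: False, hot: False, fog: False

Unit clause (door) forces door = True.
Unit clause (!wind) forces wind = False.
In (!door || !open) only !open is left, so open = False.
In (idle || open || wind) only idle is left, so idle = True.
In (!hot || !idle) only !hot is left, so hot = False.
In (hot || !idle || !net) only !net is left, so net = False.
Set power = False.
Set valve = True.
  then (!fog || !valve) forces fog = False.
All clauses satisfied.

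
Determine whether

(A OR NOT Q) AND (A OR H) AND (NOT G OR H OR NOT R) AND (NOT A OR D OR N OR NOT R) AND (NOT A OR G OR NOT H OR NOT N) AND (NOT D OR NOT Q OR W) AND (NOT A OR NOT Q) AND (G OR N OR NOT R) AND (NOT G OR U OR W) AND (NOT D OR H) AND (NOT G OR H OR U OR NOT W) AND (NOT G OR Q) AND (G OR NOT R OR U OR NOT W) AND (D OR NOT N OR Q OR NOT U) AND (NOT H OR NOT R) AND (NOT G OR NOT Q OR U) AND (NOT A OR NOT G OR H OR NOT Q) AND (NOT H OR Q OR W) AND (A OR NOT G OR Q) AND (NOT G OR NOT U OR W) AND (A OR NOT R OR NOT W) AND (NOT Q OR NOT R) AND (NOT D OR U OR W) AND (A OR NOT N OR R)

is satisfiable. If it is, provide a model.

Set D = True.
  then (NOT D OR H) forces H = True.
  then (NOT H OR NOT R) forces R = False.
Try Q = True:
  (A OR NOT Q) forces A = True.
  clause (NOT A OR NOT Q) is falsified — backtrack.
So Q = False.
  then (NOT G OR Q) forces G = False.
  then (NOT H OR Q OR W) forces W = True.
Set N = False.
Set U = True.
Set A = False.
All clauses satisfied.

D = True; Q = False; N = False; U = True; H = True; W = True; A = False; R = False; G = False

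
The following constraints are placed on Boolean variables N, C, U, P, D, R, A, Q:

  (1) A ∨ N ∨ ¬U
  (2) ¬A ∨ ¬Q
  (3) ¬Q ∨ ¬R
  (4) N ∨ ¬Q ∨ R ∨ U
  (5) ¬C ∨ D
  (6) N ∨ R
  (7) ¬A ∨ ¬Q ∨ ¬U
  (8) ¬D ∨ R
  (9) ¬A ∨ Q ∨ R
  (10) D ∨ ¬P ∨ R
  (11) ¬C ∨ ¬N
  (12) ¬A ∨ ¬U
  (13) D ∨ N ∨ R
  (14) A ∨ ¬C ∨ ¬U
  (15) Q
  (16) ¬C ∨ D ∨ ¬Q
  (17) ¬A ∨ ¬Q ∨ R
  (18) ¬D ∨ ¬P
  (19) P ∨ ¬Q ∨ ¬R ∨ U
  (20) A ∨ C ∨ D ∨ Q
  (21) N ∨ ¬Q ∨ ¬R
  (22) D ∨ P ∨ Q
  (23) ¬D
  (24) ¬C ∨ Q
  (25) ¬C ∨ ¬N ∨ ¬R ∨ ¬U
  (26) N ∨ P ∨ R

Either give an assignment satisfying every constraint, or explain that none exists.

Unit clause (Q) forces Q = True.
Unit clause (¬D) forces D = False.
In (¬A ∨ ¬Q) only ¬A is left, so A = False.
In (¬Q ∨ ¬R) only ¬R is left, so R = False.
In (¬C ∨ D) only ¬C is left, so C = False.
In (N ∨ R) only N is left, so N = True.
In (D ∨ ¬P ∨ R) only ¬P is left, so P = False.
Set U = False.
All clauses satisfied.

N = True; C = False; U = False; P = False; D = False; R = False; A = False; Q = True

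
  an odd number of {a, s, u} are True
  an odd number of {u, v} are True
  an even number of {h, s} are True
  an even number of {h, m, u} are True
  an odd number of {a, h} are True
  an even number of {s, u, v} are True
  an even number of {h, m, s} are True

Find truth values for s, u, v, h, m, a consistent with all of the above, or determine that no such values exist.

Adding constraints 1, 2, 3, 4, 5, 6, 7 mod 2: every variable appears an even number of times on the left, so the left side is 0.
But the right sides sum to 1 (mod 2). 0 ≠ 1 — the system is inconsistent.

No satisfying assignment exists.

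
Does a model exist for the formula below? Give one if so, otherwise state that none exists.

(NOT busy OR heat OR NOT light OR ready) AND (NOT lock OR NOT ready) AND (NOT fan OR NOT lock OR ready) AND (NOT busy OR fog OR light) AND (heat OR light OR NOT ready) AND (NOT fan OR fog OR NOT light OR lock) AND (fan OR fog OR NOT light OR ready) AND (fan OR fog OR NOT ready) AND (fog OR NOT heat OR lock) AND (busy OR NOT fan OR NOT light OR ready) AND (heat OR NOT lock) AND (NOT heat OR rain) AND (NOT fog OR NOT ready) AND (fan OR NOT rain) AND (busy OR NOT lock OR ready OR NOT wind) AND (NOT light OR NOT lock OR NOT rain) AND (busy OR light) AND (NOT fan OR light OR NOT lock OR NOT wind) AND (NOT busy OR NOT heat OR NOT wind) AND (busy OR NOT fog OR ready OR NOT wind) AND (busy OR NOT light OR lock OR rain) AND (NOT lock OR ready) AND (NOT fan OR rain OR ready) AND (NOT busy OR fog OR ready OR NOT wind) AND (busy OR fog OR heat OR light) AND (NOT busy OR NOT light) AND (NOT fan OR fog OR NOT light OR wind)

Set light = False.
  then (busy OR light) forces busy = True.
  then (NOT busy OR fog OR light) forces fog = True.
  then (NOT fog OR NOT ready) forces ready = False.
  then (NOT lock OR ready) forces lock = False.
Set wind = False.
Set heat = False.
Set fan = False.
  then (fan OR NOT rain) forces rain = False.
All clauses satisfied.

light = False, wind = False, heat = False, busy = True, fan = False, fog = True, rain = False, lock = False, ready = False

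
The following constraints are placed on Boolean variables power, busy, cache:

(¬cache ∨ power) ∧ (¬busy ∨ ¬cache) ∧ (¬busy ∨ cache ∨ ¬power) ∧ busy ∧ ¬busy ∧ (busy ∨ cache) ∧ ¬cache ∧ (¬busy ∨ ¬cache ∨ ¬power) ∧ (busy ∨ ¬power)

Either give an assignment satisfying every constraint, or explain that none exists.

Case busy = True:
  Clause (¬busy) is falsified — contradiction.
Case busy = False:
  Clause (busy) is falsified — contradiction.
Both cases fail, so the formula is unsatisfiable.

Unsatisfiable — no assignment works.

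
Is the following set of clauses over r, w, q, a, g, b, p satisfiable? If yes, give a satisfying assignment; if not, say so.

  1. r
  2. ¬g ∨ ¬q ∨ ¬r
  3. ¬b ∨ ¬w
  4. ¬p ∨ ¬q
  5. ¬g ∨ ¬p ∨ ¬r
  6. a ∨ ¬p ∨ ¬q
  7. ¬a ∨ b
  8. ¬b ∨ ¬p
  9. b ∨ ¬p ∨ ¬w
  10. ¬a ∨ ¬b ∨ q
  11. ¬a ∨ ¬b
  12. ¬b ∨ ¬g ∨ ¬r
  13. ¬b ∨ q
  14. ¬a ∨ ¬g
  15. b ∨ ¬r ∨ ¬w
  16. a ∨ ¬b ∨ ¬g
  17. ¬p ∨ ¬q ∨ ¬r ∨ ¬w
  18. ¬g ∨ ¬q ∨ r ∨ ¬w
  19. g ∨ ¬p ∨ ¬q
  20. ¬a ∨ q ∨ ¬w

r=T; w=F; q=F; a=F; g=T; b=F; p=F

Unit clause (r) forces r = True.
Try w = True:
  (¬b ∨ ¬w) forces b = False.
  clause (b ∨ ¬r ∨ ¬w) is falsified — backtrack.
So w = False.
Set q = False.
  then (¬b ∨ q) forces b = False.
  then (¬a ∨ b) forces a = False.
Set g = True.
  then (¬g ∨ ¬p ∨ ¬r) forces p = False.
All clauses satisfied.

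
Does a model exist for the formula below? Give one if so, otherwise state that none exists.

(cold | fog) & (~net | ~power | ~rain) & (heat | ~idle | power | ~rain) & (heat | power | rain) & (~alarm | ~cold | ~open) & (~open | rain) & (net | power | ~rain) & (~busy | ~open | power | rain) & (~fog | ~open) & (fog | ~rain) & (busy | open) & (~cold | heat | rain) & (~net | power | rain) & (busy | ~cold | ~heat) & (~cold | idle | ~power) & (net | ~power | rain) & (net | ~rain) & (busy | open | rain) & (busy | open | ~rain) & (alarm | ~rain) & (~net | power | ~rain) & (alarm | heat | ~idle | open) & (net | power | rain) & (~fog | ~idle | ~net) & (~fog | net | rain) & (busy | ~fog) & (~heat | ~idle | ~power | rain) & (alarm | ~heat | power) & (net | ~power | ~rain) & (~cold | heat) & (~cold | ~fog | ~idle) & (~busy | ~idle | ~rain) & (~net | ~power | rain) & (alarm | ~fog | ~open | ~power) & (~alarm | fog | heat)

Case net = True:
  If rain = True:
    (~net | ~power | ~rain) forces power = False.
    clause (~net | power | ~rain) is falsified.
  If rain = False:
    (~open | rain) forces open = False.
    (busy | open) forces busy = True.
    (~net | power | rain) forces power = True.
    clause (~net | ~power | rain) is falsified.
  Every sub-case reaches a contradiction.
Case net = False:
  (net | ~rain) forces rain = False.
  (~open | rain) forces open = False.
  (busy | open) forces busy = True.
  (net | ~power | rain) forces power = False.
  Clause (net | power | rain) is falsified — contradiction.
Both cases fail, so the formula is unsatisfiable.

The formula is unsatisfiable.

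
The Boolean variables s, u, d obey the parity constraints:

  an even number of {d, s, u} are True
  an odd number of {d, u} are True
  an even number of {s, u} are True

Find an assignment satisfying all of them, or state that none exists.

s = True, u = True, d = False

{d, s, u}: 2 true → even ✓
{d, u}: 1 true → odd ✓
{s, u}: 2 true → even ✓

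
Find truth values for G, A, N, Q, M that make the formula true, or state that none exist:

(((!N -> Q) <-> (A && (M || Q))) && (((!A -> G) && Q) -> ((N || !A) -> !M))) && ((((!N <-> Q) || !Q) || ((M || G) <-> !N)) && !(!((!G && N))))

G = False; A = True; N = True; Q = False; M = True

  ((!N -> Q) <-> (A && (M || Q))) && (((!A -> G) && Q) -> ((N || !A) -> !M)) = True
    (!N -> Q) <-> (A && (M || Q)) = True
      !N -> Q = True
        !N = False
      A && (M || Q) = True
        M || Q = True
    ((!A -> G) && Q) -> ((N || !A) -> !M) = True
      (!A -> G) && Q = False
        !A -> G = True
          !A = False
      (N || !A) -> !M = False
        N || !A = True
          !A = False
        !M = False
  (((!N <-> Q) || !Q) || ((M || G) <-> !N)) && !(!((!G && N))) = True
    ((!N <-> Q) || !Q) || ((M || G) <-> !N) = True
      (!N <-> Q) || !Q = True
        !N <-> Q = True
          !N = False
        !Q = True
      (M || G) <-> !N = False
        M || G = True
        !N = False
    !(!((!G && N))) = True
      !((!G && N)) = False
        !G && N = True
          !G = True
Both conjuncts True, so the formula holds.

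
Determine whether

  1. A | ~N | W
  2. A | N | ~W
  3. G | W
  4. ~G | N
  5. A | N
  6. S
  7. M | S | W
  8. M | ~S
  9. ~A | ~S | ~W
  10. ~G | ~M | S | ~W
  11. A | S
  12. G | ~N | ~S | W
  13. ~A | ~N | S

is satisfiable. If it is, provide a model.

Unit clause (S) forces S = True.
In (M | ~S) only M is left, so M = True.
Try N = False:
  (~G | N) forces G = False.
  (G | W) forces W = True.
  (A | N | ~W) forces A = True.
  clause (~A | ~S | ~W) is falsified — backtrack.
So N = True.
Set G = True.
Set W = False.
  then (A | ~N | W) forces A = True.
All clauses satisfied.

S = True; N = True; G = True; W = False; M = True; A = True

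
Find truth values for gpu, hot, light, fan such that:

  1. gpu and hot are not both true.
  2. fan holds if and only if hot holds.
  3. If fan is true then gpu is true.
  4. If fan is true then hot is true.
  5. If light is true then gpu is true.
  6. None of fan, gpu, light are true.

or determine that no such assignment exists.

gpu = False; hot = False; light = False; fan = False

  (1) gpu=F, hot=F — not both ✓
  (2) fan=F, hot=F — same ✓
  (3) fan=F ⇒ gpu: vacuous ✓
  (4) fan=F ⇒ hot: vacuous ✓
  (5) light=F ⇒ gpu: vacuous ✓
  (6) {fan, gpu, light}: 0 true — none ✓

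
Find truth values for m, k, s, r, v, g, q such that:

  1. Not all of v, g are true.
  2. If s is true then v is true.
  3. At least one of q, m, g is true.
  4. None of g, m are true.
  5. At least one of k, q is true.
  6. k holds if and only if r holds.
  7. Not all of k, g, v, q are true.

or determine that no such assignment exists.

m = False; k = True; s = True; r = True; v = True; g = False; q = True

  (1) {v, g}: 1/2 true — not all ✓
  (2) s=T ⇒ v: T ✓
  (3) {q, m, g}: 1 true — at least one ✓
  (4) {g, m}: 0 true — none ✓
  (5) {k, q}: 2 true — at least one ✓
  (6) k=T, r=T — same ✓
  (7) {k, g, v, q}: 3/4 true — not all ✓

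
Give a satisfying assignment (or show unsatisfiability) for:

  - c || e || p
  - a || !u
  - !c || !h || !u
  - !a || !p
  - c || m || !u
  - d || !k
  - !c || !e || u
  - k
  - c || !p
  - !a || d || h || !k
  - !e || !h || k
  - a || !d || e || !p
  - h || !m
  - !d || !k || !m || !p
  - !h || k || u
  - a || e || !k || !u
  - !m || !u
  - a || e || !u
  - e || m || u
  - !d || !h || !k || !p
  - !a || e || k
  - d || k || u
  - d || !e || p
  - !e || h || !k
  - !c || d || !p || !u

Unit clause (k) forces k = True.
In (d || !k) only d is left, so d = True.
Set a = False.
  then (a || !u) forces u = False.
Try p = True:
  (c || !p) forces c = True.
  (!c || !e || u) forces e = False.
  clause (a || !d || e || !p) is falsified — backtrack.
So p = False.
Set e = False.
  then (c || e || p) forces c = True.
  then (e || m || u) forces m = True.
  then (h || !m) forces h = True.
All clauses satisfied.

a: False, u: False, p: False, d: True, e: False, h: True, c: True, k: True, m: True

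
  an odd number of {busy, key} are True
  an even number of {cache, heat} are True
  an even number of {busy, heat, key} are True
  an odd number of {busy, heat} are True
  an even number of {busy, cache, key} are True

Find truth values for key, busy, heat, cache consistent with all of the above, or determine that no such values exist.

key = True, busy = False, heat = True, cache = True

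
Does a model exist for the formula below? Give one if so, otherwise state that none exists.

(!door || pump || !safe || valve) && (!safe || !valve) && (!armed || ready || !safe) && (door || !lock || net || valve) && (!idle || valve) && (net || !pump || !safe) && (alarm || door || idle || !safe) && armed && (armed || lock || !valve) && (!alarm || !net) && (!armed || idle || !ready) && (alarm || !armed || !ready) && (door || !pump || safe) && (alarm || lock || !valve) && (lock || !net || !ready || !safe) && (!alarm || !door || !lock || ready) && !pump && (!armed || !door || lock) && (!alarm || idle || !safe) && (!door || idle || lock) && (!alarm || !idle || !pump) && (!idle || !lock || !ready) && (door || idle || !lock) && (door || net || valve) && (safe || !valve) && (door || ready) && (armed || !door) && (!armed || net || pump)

alarm: False, pump: False, lock: True, safe: False, door: True, valve: False, ready: False, idle: False, net: True, armed: True

Unit clause (armed) forces armed = True.
Unit clause (!pump) forces pump = False.
In (!armed || net || pump) only net is left, so net = True.
In (!alarm || !net) only !alarm is left, so alarm = False.
In (alarm || !armed || !ready) only !ready is left, so ready = False.
In (door || ready) only door is left, so door = True.
In (!armed || ready || !safe) only !safe is left, so safe = False.
In (!armed || !door || lock) only lock is left, so lock = True.
In (safe || !valve) only !valve is left, so valve = False.
In (!idle || valve) only !idle is left, so idle = False.
All clauses satisfied.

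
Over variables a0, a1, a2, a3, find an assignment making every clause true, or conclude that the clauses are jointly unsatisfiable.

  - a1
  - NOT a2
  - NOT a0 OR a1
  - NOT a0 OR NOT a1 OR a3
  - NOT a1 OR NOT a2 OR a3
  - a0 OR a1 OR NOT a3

a0: False, a1: True, a2: False, a3: True

Unit clause (a1) forces a1 = True.
Unit clause (NOT a2) forces a2 = False.
Set a0 = False.
Set a3 = True.
Check each clause:
  (a1): a1 holds.
  (NOT a2): NOT a2 holds.
  (NOT a0 OR a1): NOT a0 holds.
  (NOT a0 OR NOT a1 OR a3): NOT a0 holds.
  (NOT a1 OR NOT a2 OR a3): NOT a2 holds.
  (a0 OR a1 OR NOT a3): a1 holds.
All clauses satisfied.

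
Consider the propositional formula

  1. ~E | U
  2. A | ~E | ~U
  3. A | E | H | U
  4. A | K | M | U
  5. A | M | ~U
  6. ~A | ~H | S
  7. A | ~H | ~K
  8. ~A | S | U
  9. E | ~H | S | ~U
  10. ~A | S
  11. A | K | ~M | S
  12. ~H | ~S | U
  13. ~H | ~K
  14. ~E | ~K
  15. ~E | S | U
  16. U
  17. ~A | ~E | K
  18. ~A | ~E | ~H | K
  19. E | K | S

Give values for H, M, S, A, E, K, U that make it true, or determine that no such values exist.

Unit clause (U) forces U = True.
Set H = True.
  then (~H | ~K) forces K = False.
Set M = True.
Try S = False:
  (~A | ~H | S) forces A = False.
  clause (A | K | ~M | S) is falsified — backtrack.
So S = True.
Set A = True.
  then (~A | ~E | K) forces E = False.
All clauses satisfied.

H=T; M=T; S=T; A=T; E=F; K=F; U=T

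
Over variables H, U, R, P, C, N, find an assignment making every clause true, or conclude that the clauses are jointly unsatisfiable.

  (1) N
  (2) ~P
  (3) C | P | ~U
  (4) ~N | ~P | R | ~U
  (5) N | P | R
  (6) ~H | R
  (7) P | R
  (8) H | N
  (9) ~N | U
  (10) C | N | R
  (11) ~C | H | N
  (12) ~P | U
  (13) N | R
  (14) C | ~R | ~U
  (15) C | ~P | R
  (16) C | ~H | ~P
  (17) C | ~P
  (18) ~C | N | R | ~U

H = False, U = True, R = True, P = False, C = True, N = True

Unit clause (N) forces N = True.
Unit clause (~P) forces P = False.
In (P | R) only R is left, so R = True.
In (~N | U) only U is left, so U = True.
In (C | ~R | ~U) only C is left, so C = True.
Set H = False.
All clauses satisfied.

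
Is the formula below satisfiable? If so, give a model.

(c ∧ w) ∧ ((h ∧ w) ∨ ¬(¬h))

h=T, w=T, c=T

  c ∧ w = True
  (h ∧ w) ∨ ¬(¬h) = True
    h ∧ w = True
    ¬(¬h) = True
      ¬h = False
Both conjuncts True, so the formula holds.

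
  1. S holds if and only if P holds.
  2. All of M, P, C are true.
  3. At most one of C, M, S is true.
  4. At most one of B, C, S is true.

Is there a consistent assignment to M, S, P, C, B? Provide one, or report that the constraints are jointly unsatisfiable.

Case C = True:
  (2) forces M = True.
  Constraint (3) is violated (C=T, M=T) — contradiction.
Case C = False:
  Constraint (2) is violated (C=F) — contradiction.
Both cases fail — unsatisfiable.

UNSATISFIABLE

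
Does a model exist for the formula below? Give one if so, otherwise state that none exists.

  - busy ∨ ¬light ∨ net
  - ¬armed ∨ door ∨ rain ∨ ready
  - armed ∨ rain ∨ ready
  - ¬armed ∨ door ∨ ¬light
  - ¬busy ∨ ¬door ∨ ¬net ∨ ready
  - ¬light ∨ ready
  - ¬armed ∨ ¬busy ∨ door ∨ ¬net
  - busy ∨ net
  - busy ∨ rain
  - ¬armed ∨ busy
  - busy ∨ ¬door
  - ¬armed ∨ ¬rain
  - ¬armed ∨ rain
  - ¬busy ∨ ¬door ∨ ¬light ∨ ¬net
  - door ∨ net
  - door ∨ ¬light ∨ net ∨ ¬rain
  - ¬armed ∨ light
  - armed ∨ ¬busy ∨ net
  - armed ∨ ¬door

busy = False; light = False; rain = True; door = False; armed = False; net = True; ready = True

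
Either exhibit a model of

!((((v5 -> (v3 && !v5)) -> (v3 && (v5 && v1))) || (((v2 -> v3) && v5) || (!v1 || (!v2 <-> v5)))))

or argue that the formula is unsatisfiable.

v1 = True, v2 = False, v3 = True, v5 = False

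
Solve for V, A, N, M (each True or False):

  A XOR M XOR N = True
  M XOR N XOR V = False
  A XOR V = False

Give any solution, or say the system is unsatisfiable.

Adding constraints 1, 2, 3 mod 2: every variable appears an even number of times on the left, so the left side is 0.
But the right sides sum to 1 (mod 2). 0 ≠ 1 — the system is inconsistent.

UNSATISFIABLE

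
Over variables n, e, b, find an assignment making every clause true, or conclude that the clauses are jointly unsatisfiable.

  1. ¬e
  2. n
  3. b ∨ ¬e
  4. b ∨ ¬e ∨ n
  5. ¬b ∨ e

Unit clause (¬e) forces e = False.
Unit clause (n) forces n = True.
In (¬b ∨ e) only ¬b is left, so b = False.
Check each clause:
  (¬e): ¬e holds.
  (n): n holds.
  (b ∨ ¬e): ¬e holds.
  (b ∨ ¬e ∨ n): ¬e holds.
  (¬b ∨ e): ¬b holds.
All clauses satisfied.

n=T, e=F, b=F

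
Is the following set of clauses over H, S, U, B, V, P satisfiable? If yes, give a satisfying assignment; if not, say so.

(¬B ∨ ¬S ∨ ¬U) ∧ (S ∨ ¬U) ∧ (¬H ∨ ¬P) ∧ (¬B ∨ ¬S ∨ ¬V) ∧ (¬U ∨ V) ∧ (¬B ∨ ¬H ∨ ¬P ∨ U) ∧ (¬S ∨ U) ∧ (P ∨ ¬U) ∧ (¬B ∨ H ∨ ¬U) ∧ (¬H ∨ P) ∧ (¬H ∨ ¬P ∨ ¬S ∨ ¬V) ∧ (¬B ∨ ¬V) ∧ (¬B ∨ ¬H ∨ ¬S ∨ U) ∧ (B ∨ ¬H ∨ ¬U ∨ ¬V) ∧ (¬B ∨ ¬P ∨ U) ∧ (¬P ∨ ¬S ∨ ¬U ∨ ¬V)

Set H = False.
Set S = False.
  then (S ∨ ¬U) forces U = False.
Set B = False.
Set V = False.
Set P = False.
All clauses satisfied.

H = False, S = False, U = False, B = False, V = False, P = False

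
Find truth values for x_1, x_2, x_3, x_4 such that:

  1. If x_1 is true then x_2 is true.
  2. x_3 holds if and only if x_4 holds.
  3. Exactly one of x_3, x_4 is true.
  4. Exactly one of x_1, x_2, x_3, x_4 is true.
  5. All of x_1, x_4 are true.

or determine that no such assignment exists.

The formula is unsatisfiable.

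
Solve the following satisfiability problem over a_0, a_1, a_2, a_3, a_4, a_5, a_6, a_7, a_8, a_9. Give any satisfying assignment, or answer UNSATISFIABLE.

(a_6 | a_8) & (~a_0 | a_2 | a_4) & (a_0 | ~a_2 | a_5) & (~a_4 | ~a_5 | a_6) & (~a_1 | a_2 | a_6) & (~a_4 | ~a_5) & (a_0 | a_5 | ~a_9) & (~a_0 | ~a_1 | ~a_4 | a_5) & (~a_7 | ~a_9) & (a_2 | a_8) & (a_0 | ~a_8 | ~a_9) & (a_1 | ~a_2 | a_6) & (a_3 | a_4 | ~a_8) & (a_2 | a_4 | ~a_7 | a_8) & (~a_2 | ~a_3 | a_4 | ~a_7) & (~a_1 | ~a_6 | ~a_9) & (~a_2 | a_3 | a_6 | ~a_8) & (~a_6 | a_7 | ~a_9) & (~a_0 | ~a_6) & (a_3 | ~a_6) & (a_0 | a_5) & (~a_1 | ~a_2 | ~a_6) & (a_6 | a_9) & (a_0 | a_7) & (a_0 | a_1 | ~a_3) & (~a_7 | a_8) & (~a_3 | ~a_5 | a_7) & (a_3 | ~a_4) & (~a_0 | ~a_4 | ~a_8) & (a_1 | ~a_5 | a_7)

Set a_0 = False.
  then (a_0 | a_5) forces a_5 = True.
  then (a_0 | a_7) forces a_7 = True.
  then (~a_7 | a_8) forces a_8 = True.
  then (~a_4 | ~a_5) forces a_4 = False.
  then (~a_7 | ~a_9) forces a_9 = False.
  then (a_3 | a_4 | ~a_8) forces a_3 = True.
  then (~a_2 | ~a_3 | a_4 | ~a_7) forces a_2 = False.
  then (a_6 | a_9) forces a_6 = True.
  then (a_0 | a_1 | ~a_3) forces a_1 = True.
All clauses satisfied.

a_0 = False, a_1 = True, a_2 = False, a_3 = True, a_4 = False, a_5 = True, a_6 = True, a_7 = True, a_8 = True, a_9 = False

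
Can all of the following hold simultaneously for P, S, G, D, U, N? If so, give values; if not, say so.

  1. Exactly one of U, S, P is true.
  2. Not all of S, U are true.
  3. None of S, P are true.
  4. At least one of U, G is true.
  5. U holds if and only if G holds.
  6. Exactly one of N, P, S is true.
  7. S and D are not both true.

P=F, S=F, G=T, D=F, U=T, N=T

  (1) {U, S, P}: 1 true — exactly one ✓
  (2) {S, U}: 1/2 true — not all ✓
  (3) {S, P}: 0 true — none ✓
  (4) {U, G}: 2 true — at least one ✓
  (5) U=T, G=T — same ✓
  (6) {N, P, S}: 1 true — exactly one ✓
  (7) S=F, D=F — not both ✓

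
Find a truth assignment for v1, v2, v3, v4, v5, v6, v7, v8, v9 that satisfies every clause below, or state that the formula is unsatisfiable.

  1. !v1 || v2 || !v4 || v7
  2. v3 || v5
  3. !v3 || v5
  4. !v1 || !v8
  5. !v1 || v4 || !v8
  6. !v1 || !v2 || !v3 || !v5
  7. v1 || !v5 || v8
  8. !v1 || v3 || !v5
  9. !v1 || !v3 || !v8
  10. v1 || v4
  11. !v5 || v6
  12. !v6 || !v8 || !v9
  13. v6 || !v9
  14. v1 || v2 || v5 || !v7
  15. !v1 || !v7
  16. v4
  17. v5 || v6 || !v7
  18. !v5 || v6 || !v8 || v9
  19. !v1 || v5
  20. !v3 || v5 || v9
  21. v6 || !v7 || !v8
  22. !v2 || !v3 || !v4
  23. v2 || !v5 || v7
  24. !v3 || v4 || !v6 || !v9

Unit clause (v4) forces v4 = True.
Set v1 = False.
Set v2 = False.
Set v3 = False.
  then (v3 || v5) forces v5 = True.
  then (v1 || !v5 || v8) forces v8 = True.
  then (!v5 || v6) forces v6 = True.
  then (!v6 || !v8 || !v9) forces v9 = False.
  then (v2 || !v5 || v7) forces v7 = True.
All clauses satisfied.

v1=F, v2=F, v3=F, v4=T, v5=T, v6=T, v7=T, v8=T, v9=F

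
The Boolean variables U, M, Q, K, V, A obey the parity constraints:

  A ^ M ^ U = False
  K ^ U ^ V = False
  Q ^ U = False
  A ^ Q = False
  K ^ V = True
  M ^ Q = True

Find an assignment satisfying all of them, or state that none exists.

U=T, M=F, Q=T, K=T, V=F, A=T

A ^ M ^ U = T ^ F ^ T = False ✓
K ^ U ^ V = T ^ T ^ F = False ✓
Q ^ U = T ^ T = False ✓
A ^ Q = T ^ T = False ✓
K ^ V = T ^ F = True ✓
M ^ Q = F ^ T = True ✓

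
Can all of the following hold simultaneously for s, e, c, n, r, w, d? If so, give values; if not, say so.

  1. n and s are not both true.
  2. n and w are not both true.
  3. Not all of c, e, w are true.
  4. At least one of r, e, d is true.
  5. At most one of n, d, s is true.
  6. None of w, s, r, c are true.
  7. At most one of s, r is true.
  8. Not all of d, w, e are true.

s = False; e = True; c = False; n = True; r = False; w = False; d = False

  (1) n=T, s=F — not both ✓
  (2) n=T, w=F — not both ✓
  (3) {c, e, w}: 1/3 true — not all ✓
  (4) {r, e, d}: 1 true — at least one ✓
  (5) {n, d, s}: 1 true — at most one ✓
  (6) {w, s, r, c}: 0 true — none ✓
  (7) {s, r}: 0 true — at most one ✓
  (8) {d, w, e}: 1/3 true — not all ✓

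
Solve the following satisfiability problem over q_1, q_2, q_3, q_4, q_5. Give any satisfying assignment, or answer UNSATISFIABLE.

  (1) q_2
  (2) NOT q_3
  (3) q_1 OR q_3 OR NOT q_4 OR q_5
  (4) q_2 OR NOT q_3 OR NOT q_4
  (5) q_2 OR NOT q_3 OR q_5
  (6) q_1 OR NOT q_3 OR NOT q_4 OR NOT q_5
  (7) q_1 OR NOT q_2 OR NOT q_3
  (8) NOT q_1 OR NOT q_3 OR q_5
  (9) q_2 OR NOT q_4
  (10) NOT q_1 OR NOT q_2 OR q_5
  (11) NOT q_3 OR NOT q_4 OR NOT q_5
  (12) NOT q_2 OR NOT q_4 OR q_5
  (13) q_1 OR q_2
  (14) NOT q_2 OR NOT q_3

q_1: False, q_2: True, q_3: False, q_4: True, q_5: True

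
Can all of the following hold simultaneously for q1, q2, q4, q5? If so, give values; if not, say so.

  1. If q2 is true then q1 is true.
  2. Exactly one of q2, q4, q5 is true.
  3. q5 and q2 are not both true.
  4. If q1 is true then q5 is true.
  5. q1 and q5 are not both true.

q1 = False, q2 = False, q4 = False, q5 = True

  (1) q2=F ⇒ q1: vacuous ✓
  (2) {q2, q4, q5}: 1 true — exactly one ✓
  (3) q5=T, q2=F — not both ✓
  (4) q1=F ⇒ q5: vacuous ✓
  (5) q1=F, q5=T — not both ✓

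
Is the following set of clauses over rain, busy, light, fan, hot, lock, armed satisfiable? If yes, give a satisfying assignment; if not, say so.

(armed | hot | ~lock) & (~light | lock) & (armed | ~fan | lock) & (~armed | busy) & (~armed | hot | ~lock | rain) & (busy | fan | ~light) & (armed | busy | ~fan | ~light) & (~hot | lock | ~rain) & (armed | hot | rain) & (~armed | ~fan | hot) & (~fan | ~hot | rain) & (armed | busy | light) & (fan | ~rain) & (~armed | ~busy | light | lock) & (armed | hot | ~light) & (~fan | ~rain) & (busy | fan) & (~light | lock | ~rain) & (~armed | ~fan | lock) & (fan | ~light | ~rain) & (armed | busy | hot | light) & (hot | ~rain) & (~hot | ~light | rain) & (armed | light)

rain=F, busy=T, light=F, fan=F, hot=T, lock=T, armed=T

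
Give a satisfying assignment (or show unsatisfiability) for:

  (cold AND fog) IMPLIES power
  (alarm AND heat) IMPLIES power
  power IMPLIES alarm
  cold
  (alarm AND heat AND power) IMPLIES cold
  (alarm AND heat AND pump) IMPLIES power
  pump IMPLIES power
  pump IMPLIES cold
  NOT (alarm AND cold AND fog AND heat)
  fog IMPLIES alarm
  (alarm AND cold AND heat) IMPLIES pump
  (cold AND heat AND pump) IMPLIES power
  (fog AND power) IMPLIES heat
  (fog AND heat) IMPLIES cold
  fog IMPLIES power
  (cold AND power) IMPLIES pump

cold = True, power = True, heat = True, fog = False, pump = True, alarm = True

Unit clause (cold) forces cold = True.
Set power = True.
  then (alarm OR NOT power) forces alarm = True.
  then (NOT cold OR NOT power OR pump) forces pump = True.
Set heat = True.
  then (NOT alarm OR NOT cold OR NOT fog OR NOT heat) forces fog = False.
All clauses satisfied.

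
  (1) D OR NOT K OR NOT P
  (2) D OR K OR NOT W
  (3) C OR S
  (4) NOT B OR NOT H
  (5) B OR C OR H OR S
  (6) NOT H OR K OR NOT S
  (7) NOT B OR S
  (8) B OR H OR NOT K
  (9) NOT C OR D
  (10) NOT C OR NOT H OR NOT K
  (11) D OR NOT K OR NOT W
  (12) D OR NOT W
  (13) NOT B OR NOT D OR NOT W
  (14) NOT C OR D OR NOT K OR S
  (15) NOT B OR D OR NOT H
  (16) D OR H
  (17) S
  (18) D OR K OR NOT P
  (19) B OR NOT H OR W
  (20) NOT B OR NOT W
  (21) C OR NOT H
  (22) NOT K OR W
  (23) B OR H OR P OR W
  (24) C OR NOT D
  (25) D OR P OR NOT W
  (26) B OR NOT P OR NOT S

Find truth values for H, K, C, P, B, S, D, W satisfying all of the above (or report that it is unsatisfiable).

Unit clause (S) forces S = True.
Try H = True:
  (NOT B OR NOT H) forces B = False.
  (NOT H OR K OR NOT S) forces K = True.
  (NOT C OR NOT H OR NOT K) forces C = False.
  clause (C OR NOT H) is falsified — backtrack.
So H = False.
  then (D OR H) forces D = True.
  then (C OR NOT D) forces C = True.
Set K = False.
Set P = False.
Set B = False.
  then (B OR H OR P OR W) forces W = True.
All clauses satisfied.

H = False; K = False; C = True; P = False; B = False; S = True; D = True; W = True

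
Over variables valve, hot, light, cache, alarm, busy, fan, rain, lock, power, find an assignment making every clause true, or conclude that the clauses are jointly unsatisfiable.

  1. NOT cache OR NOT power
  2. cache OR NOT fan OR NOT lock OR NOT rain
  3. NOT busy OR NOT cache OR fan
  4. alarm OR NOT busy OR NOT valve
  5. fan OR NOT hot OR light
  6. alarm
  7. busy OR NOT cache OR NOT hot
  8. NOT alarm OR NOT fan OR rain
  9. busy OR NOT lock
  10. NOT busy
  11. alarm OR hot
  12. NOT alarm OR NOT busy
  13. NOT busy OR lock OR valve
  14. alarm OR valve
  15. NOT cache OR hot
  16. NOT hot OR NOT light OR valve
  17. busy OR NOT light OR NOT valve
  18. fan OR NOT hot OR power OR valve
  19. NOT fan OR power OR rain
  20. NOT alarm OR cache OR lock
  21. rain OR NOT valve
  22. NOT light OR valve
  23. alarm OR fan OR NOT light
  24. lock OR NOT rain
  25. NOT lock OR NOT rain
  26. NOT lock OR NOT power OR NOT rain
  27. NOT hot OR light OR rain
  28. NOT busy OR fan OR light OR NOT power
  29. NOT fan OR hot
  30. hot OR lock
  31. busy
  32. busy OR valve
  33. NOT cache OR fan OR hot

Case busy = True:
  Clause (NOT busy) is falsified — contradiction.
Case busy = False:
  Clause (busy) is falsified — contradiction.
Both cases fail, so the formula is unsatisfiable.

No satisfying assignment exists.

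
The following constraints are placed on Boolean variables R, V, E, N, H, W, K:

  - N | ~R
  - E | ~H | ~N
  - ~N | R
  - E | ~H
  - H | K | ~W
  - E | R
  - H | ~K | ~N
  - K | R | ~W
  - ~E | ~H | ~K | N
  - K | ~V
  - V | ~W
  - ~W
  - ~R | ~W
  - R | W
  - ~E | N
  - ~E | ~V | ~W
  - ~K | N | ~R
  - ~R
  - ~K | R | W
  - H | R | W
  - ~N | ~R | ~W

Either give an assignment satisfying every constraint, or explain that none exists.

Unsatisfiable — no assignment works.

Case W = True:
  Clause (~W) is falsified — contradiction.
Case W = False:
  (R | W) forces R = True.
  Clause (~R) is falsified — contradiction.
Both cases fail, so the formula is unsatisfiable.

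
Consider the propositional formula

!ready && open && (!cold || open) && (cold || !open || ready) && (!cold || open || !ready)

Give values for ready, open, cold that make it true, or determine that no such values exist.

Unit clause (!ready) forces ready = False.
Unit clause (open) forces open = True.
In (cold || !open || ready) only cold is left, so cold = True.
Check each clause:
  (!ready): !ready holds.
  (open): open holds.
  (!cold || open): open holds.
  (cold || !open || ready): cold holds.
  (!cold || open || !ready): open holds.
All clauses satisfied.

ready = False, open = True, cold = True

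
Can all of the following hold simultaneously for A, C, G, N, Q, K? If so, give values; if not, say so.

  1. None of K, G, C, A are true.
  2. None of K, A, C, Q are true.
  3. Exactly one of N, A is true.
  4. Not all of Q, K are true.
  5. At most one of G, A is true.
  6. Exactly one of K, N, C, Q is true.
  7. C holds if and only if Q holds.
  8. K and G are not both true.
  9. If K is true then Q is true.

A: False; C: False; G: False; N: True; Q: False; K: False

  (1) {K, G, C, A}: 0 true — none ✓
  (2) {K, A, C, Q}: 0 true — none ✓
  (3) {N, A}: 1 true — exactly one ✓
  (4) {Q, K}: 0/2 true — not all ✓
  (5) {G, A}: 0 true — at most one ✓
  (6) {K, N, C, Q}: 1 true — exactly one ✓
  (7) C=F, Q=F — same ✓
  (8) K=F, G=F — not both ✓
  (9) K=F ⇒ Q: vacuous ✓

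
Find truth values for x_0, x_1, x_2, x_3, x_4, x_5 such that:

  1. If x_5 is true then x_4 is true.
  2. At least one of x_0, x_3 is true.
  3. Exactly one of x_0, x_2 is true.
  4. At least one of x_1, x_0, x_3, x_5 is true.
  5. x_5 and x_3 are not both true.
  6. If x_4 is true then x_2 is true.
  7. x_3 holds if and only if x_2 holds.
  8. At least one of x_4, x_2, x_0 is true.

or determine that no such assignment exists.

x_0=F, x_1=T, x_2=T, x_3=T, x_4=F, x_5=F

  (1) x_5=F ⇒ x_4: vacuous ✓
  (2) {x_0, x_3}: 1 true — at least one ✓
  (3) {x_0, x_2}: 1 true — exactly one ✓
  (4) {x_1, x_0, x_3, x_5}: 2 true — at least one ✓
  (5) x_5=F, x_3=T — not both ✓
  (6) x_4=F ⇒ x_2: vacuous ✓
  (7) x_3=T, x_2=T — same ✓
  (8) {x_4, x_2, x_0}: 1 true — at least one ✓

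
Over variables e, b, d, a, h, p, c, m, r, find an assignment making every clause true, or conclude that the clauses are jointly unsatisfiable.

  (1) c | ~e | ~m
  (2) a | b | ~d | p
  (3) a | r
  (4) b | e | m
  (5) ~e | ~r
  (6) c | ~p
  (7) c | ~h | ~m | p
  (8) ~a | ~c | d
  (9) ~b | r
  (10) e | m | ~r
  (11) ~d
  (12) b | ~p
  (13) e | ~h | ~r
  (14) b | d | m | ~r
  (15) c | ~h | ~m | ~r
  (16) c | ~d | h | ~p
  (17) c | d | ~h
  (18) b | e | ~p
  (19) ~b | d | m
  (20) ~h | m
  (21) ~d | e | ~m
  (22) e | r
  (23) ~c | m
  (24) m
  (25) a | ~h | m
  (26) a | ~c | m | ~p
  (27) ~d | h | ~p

e = False, b = True, d = False, a = False, h = False, p = True, c = True, m = True, r = True

Unit clause (~d) forces d = False.
Unit clause (m) forces m = True.
Try e = True:
  (c | ~e | ~m) forces c = True.
  (~e | ~r) forces r = False.
  (a | r) forces a = True.
  clause (~a | ~c | d) is falsified — backtrack.
So e = False.
  then (e | r) forces r = True.
  then (e | ~h | ~r) forces h = False.
Set b = True.
Set a = False.
Set p = True.
  then (c | ~p) forces c = True.
All clauses satisfied.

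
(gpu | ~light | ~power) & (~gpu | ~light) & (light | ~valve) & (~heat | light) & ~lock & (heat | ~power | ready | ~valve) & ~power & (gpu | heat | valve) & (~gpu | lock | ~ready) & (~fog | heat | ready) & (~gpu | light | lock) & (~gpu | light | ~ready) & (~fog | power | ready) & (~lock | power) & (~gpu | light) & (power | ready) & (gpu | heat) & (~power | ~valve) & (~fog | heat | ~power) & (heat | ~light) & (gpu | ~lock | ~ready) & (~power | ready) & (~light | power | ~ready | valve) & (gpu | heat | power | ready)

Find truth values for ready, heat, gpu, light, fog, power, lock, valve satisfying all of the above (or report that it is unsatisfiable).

Unit clause (~lock) forces lock = False.
Unit clause (~power) forces power = False.
In (power | ready) only ready is left, so ready = True.
In (~gpu | lock | ~ready) only ~gpu is left, so gpu = False.
In (gpu | heat) only heat is left, so heat = True.
In (~heat | light) only light is left, so light = True.
In (~light | power | ~ready | valve) only valve is left, so valve = True.
Set fog = True.
All clauses satisfied.

ready = True; heat = True; gpu = False; light = True; fog = True; power = False; lock = False; valve = True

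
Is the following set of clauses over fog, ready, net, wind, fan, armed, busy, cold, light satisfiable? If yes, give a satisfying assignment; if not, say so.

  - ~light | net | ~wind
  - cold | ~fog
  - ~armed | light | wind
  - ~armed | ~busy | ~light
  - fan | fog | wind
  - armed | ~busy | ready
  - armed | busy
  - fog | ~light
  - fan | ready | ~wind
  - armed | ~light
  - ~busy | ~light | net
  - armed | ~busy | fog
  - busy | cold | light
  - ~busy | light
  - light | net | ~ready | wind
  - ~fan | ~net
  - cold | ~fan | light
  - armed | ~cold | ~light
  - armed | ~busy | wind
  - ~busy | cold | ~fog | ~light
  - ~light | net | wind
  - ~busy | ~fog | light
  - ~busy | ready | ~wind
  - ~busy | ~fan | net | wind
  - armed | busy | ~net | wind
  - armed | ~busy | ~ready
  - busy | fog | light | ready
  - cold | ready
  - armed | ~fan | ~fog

fog: True; ready: False; net: False; wind: True; fan: True; armed: True; busy: False; cold: True; light: False

Set fog = True.
  then (cold | ~fog) forces cold = True.
Set ready = False.
Set net = False.
Set wind = True.
  then (~light | net | ~wind) forces light = False.
  then (fan | ready | ~wind) forces fan = True.
  then (~busy | light) forces busy = False.
  then (armed | ~fan | ~fog) forces armed = True.
All clauses satisfied.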